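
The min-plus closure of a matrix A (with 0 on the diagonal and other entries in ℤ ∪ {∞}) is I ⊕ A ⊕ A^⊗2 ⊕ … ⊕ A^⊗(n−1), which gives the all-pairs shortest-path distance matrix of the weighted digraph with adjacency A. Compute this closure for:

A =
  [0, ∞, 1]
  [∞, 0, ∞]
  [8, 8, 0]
Closure =
  [0, 9, 1]
  [∞, 0, ∞]
  [8, 8, 0]

This is the Floyd-Warshall all-pairs shortest-path computation. For each intermediate vertex k = 0, 1, …, 2, update dist[i][j] ← min(dist[i][j], dist[i][k] + dist[k][j]). The final matrix gives, for each (i, j), the minimum total weight of any directed path from i to j (possibly empty when i = j).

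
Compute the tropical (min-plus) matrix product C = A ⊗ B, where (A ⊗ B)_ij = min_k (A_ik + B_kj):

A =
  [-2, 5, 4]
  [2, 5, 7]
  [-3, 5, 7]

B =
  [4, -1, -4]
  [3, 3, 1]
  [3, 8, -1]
A ⊗ B =
  [2, -3, -6]
  [6, 1, -2]
  [1, -4, -7]

Apply the min-plus product entry-by-entry:
  C[0][0] = min over k of (A[0][0] + B[0][0] = -2 + 4 = 2, A[0][1] + B[1][0] = 5 + 3 = 8, A[0][2] + B[2][0] = 4 + 3 = 7) = 2 (attained at k = 0)
  C[0][1] = min over k of (A[0][0] + B[0][1] = -2 + -1 = -3, A[0][1] + B[1][1] = 5 + 3 = 8, A[0][2] + B[2][1] = 4 + 8 = 12) = -3 (attained at k = 0)
  C[0][2] = min over k of (A[0][0] + B[0][2] = -2 + -4 = -6, A[0][1] + B[1][2] = 5 + 1 = 6, A[0][2] + B[2][2] = 4 + -1 = 3) = -6 (attained at k = 0)
  C[1][0] = min over k of (A[1][0] + B[0][0] = 2 + 4 = 6, A[1][1] + B[1][0] = 5 + 3 = 8, A[1][2] + B[2][0] = 7 + 3 = 10) = 6 (attained at k = 0)
  C[1][1] = min over k of (A[1][0] + B[0][1] = 2 + -1 = 1, A[1][1] + B[1][1] = 5 + 3 = 8, A[1][2] + B[2][1] = 7 + 8 = 15) = 1 (attained at k = 0)
  C[1][2] = min over k of (A[1][0] + B[0][2] = 2 + -4 = -2, A[1][1] + B[1][2] = 5 + 1 = 6, A[1][2] + B[2][2] = 7 + -1 = 6) = -2 (attained at k = 0)
  C[2][0] = min over k of (A[2][0] + B[0][0] = -3 + 4 = 1, A[2][1] + B[1][0] = 5 + 3 = 8, A[2][2] + B[2][0] = 7 + 3 = 10) = 1 (attained at k = 0)
  C[2][1] = min over k of (A[2][0] + B[0][1] = -3 + -1 = -4, A[2][1] + B[1][1] = 5 + 3 = 8, A[2][2] + B[2][1] = 7 + 8 = 15) = -4 (attained at k = 0)
  C[2][2] = min over k of (A[2][0] + B[0][2] = -3 + -4 = -7, A[2][1] + B[1][2] = 5 + 1 = 6, A[2][2] + B[2][2] = 7 + -1 = 6) = -7 (attained at k = 0)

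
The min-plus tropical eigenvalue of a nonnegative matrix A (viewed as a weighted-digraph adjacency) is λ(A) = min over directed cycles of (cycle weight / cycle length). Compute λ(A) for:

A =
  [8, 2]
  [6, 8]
λ(A) = 4

Enumerate directed cycles and compute their means (weight / length). Sample:
  cycle 0 → 0: weight = 8, length = 1, mean = 8/1 ≈ 8.000
  cycle 1 → 1: weight = 8, length = 1, mean = 8/1 ≈ 8.000
  cycle 0 → 1 → 0: weight = 8, length = 2, mean = 8/2 ≈ 4.000
  cycle 1 → 0 → 1: weight = 8, length = 2, mean = 8/2 ≈ 4.000
Minimum mean = 4.000, attained e.g. along the cycle 0 → 1 → 0 with weight 8 and length 2. So λ(A) = 8/2 = 4.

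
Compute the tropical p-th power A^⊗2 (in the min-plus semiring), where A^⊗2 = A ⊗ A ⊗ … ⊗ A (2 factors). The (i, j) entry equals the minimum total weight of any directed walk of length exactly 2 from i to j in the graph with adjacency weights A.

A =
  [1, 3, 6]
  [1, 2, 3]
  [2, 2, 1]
A^⊗2 =
  [2, 4, 6]
  [2, 4, 4]
  [3, 3, 2]

Each entry (A^⊗2)_ij equals the minimum over all length-2 walks i = v_0 → v_1 → … → v_2 = j of Σ_t A[v_t][v_{t+1}]. For example, for (i, j) = (0, 2) we minimise over 3 possible intermediate vertex sequences; the minimum is 6, attained along the walk 0 → 1 → 2.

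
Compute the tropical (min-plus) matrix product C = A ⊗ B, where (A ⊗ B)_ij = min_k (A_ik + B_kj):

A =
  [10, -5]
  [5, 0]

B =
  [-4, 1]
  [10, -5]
A ⊗ B =
  [5, -10]
  [1, -5]

Apply the min-plus product entry-by-entry:
  C[0][0] = min over k of (A[0][0] + B[0][0] = 10 + -4 = 6, A[0][1] + B[1][0] = -5 + 10 = 5) = 5 (attained at k = 1)
  C[0][1] = min over k of (A[0][0] + B[0][1] = 10 + 1 = 11, A[0][1] + B[1][1] = -5 + -5 = -10) = -10 (attained at k = 1)
  C[1][0] = min over k of (A[1][0] + B[0][0] = 5 + -4 = 1, A[1][1] + B[1][0] = 0 + 10 = 10) = 1 (attained at k = 0)
  C[1][1] = min over k of (A[1][0] + B[0][1] = 5 + 1 = 6, A[1][1] + B[1][1] = 0 + -5 = -5) = -5 (attained at k = 1)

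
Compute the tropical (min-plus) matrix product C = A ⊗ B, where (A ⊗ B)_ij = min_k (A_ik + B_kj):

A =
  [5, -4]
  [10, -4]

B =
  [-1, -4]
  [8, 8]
A ⊗ B =
  [4, 1]
  [4, 4]

Apply the min-plus product entry-by-entry:
  C[0][0] = min over k of (A[0][0] + B[0][0] = 5 + -1 = 4, A[0][1] + B[1][0] = -4 + 8 = 4) = 4 (attained at k = 0)
  C[0][1] = min over k of (A[0][0] + B[0][1] = 5 + -4 = 1, A[0][1] + B[1][1] = -4 + 8 = 4) = 1 (attained at k = 0)
  C[1][0] = min over k of (A[1][0] + B[0][0] = 10 + -1 = 9, A[1][1] + B[1][0] = -4 + 8 = 4) = 4 (attained at k = 1)
  C[1][1] = min over k of (A[1][0] + B[0][1] = 10 + -4 = 6, A[1][1] + B[1][1] = -4 + 8 = 4) = 4 (attained at k = 1)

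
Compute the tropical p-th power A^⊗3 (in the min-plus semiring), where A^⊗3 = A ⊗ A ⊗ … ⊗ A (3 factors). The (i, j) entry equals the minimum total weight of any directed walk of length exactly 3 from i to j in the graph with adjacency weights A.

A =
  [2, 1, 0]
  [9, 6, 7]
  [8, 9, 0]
A^⊗3 =
  [6, 5, 0]
  [13, 12, 7]
  [8, 9, 0]

Each entry (A^⊗3)_ij equals the minimum over all length-3 walks i = v_0 → v_1 → … → v_3 = j of Σ_t A[v_t][v_{t+1}]. For example, for (i, j) = (0, 2) we minimise over 9 possible intermediate vertex sequences; the minimum is 0, attained along the walk 0 → 2 → 2 → 2.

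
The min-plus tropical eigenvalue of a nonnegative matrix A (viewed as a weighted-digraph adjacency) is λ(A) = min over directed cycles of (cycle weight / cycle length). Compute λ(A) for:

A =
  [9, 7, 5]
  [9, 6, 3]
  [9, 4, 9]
λ(A) = 7/2

Enumerate directed cycles and compute their means (weight / length). Sample:
  cycle 0 → 0: weight = 9, length = 1, mean = 9/1 ≈ 9.000
  cycle 1 → 1: weight = 6, length = 1, mean = 6/1 ≈ 6.000
  cycle 2 → 2: weight = 9, length = 1, mean = 9/1 ≈ 9.000
  cycle 0 → 1 → 0: weight = 16, length = 2, mean = 16/2 ≈ 8.000
  cycle 0 → 2 → 0: weight = 14, length = 2, mean = 14/2 ≈ 7.000
  cycle 1 → 0 → 1: weight = 16, length = 2, mean = 16/2 ≈ 8.000
Minimum mean = 3.500, attained e.g. along the cycle 1 → 2 → 1 with weight 7 and length 2. So λ(A) = 7/2 = 7/2.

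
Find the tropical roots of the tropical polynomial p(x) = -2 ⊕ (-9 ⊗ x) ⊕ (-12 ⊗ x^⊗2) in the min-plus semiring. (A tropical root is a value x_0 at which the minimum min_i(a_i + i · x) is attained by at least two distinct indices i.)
Roots: {3, 7}

Each tropical root is a break point of the lower envelope of the lines y = a_i + i · x (there are 3 lines, with slopes 0, 1, ..., 2). Only the lines that attain the minimum somewhere contribute to roots; other lines are dominated. Here the surviving (envelope) indices are i = 2, i = 1, i = 0.
Intersections between consecutive envelope lines give the roots: for adjacent envelope indices i < j the intersection is x = (a_i − a_j) / (j − i). Reading off the sorted break points: {3, 7}.
Verification: at each break x_0, at least two indices attain the minimum of min_i(a_i + i · x_0).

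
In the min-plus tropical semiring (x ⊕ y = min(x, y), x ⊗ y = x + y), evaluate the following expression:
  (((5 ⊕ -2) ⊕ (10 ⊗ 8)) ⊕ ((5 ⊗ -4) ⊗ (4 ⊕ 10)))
(((5 ⊕ -2) ⊕ (10 ⊗ 8)) ⊕ ((5 ⊗ -4) ⊗ (4 ⊕ 10))) = -2

Expand innermost to outermost. Recall ⊕ takes the minimum of its arguments and ⊗ takes their sum. Working out the expression (((5 ⊕ -2) ⊕ (10 ⊗ 8)) ⊕ ((5 ⊗ -4) ⊗ (4 ⊕ 10))) gives -2.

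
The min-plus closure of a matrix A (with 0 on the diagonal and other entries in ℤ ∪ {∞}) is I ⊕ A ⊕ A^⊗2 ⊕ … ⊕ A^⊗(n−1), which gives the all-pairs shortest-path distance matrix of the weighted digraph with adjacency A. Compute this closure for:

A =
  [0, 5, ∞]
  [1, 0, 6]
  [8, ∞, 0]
Closure =
  [0, 5, 11]
  [1, 0, 6]
  [8, 13, 0]

This is the Floyd-Warshall all-pairs shortest-path computation. For each intermediate vertex k = 0, 1, …, 2, update dist[i][j] ← min(dist[i][j], dist[i][k] + dist[k][j]). The final matrix gives, for each (i, j), the minimum total weight of any directed path from i to j (possibly empty when i = j).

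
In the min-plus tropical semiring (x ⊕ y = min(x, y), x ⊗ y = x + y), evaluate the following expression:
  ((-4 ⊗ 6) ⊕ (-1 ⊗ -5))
((-4 ⊗ 6) ⊕ (-1 ⊗ -5)) = -6

Expand innermost to outermost. Recall ⊕ takes the minimum of its arguments and ⊗ takes their sum. Working out the expression ((-4 ⊗ 6) ⊕ (-1 ⊗ -5)) gives -6.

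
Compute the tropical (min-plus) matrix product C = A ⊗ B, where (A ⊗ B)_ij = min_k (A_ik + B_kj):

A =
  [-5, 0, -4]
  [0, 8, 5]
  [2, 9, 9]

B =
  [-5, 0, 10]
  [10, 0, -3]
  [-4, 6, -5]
A ⊗ B =
  [-10, -5, -9]
  [-5, 0, 0]
  [-3, 2, 4]

Apply the min-plus product entry-by-entry:
  C[0][0] = min over k of (A[0][0] + B[0][0] = -5 + -5 = -10, A[0][1] + B[1][0] = 0 + 10 = 10, A[0][2] + B[2][0] = -4 + -4 = -8) = -10 (attained at k = 0)
  C[0][1] = min over k of (A[0][0] + B[0][1] = -5 + 0 = -5, A[0][1] + B[1][1] = 0 + 0 = 0, A[0][2] + B[2][1] = -4 + 6 = 2) = -5 (attained at k = 0)
  C[0][2] = min over k of (A[0][0] + B[0][2] = -5 + 10 = 5, A[0][1] + B[1][2] = 0 + -3 = -3, A[0][2] + B[2][2] = -4 + -5 = -9) = -9 (attained at k = 2)
  C[1][0] = min over k of (A[1][0] + B[0][0] = 0 + -5 = -5, A[1][1] + B[1][0] = 8 + 10 = 18, A[1][2] + B[2][0] = 5 + -4 = 1) = -5 (attained at k = 0)
  C[1][1] = min over k of (A[1][0] + B[0][1] = 0 + 0 = 0, A[1][1] + B[1][1] = 8 + 0 = 8, A[1][2] + B[2][1] = 5 + 6 = 11) = 0 (attained at k = 0)
  C[1][2] = min over k of (A[1][0] + B[0][2] = 0 + 10 = 10, A[1][1] + B[1][2] = 8 + -3 = 5, A[1][2] + B[2][2] = 5 + -5 = 0) = 0 (attained at k = 2)
  C[2][0] = min over k of (A[2][0] + B[0][0] = 2 + -5 = -3, A[2][1] + B[1][0] = 9 + 10 = 19, A[2][2] + B[2][0] = 9 + -4 = 5) = -3 (attained at k = 0)
  C[2][1] = min over k of (A[2][0] + B[0][1] = 2 + 0 = 2, A[2][1] + B[1][1] = 9 + 0 = 9, A[2][2] + B[2][1] = 9 + 6 = 15) = 2 (attained at k = 0)
  C[2][2] = min over k of (A[2][0] + B[0][2] = 2 + 10 = 12, A[2][1] + B[1][2] = 9 + -3 = 6, A[2][2] + B[2][2] = 9 + -5 = 4) = 4 (attained at k = 2)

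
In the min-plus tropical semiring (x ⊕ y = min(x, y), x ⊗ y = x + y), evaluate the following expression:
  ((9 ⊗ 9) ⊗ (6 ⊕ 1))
((9 ⊗ 9) ⊗ (6 ⊕ 1)) = 19

Expand innermost to outermost. Recall ⊕ takes the minimum of its arguments and ⊗ takes their sum. Working out the expression ((9 ⊗ 9) ⊗ (6 ⊕ 1)) gives 19.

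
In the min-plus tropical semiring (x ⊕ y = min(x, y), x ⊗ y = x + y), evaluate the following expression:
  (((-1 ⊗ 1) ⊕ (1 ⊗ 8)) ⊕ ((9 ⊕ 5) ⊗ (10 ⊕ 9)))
(((-1 ⊗ 1) ⊕ (1 ⊗ 8)) ⊕ ((9 ⊕ 5) ⊗ (10 ⊕ 9))) = 0

Expand innermost to outermost. Recall ⊕ takes the minimum of its arguments and ⊗ takes their sum. Working out the expression (((-1 ⊗ 1) ⊕ (1 ⊗ 8)) ⊕ ((9 ⊕ 5) ⊗ (10 ⊕ 9))) gives 0.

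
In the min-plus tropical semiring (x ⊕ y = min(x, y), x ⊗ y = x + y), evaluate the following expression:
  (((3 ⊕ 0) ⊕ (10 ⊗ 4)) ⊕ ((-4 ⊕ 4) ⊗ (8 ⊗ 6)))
(((3 ⊕ 0) ⊕ (10 ⊗ 4)) ⊕ ((-4 ⊕ 4) ⊗ (8 ⊗ 6))) = 0

Expand innermost to outermost. Recall ⊕ takes the minimum of its arguments and ⊗ takes their sum. Working out the expression (((3 ⊕ 0) ⊕ (10 ⊗ 4)) ⊕ ((-4 ⊕ 4) ⊗ (8 ⊗ 6))) gives 0.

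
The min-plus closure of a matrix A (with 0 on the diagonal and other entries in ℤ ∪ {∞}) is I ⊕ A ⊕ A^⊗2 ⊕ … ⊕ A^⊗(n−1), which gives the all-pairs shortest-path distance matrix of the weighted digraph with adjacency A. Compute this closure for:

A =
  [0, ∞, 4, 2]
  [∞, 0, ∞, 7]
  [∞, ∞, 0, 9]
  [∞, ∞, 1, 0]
Closure =
  [0, ∞, 3, 2]
  [∞, 0, 8, 7]
  [∞, ∞, 0, 9]
  [∞, ∞, 1, 0]

This is the Floyd-Warshall all-pairs shortest-path computation. For each intermediate vertex k = 0, 1, …, 3, update dist[i][j] ← min(dist[i][j], dist[i][k] + dist[k][j]). The final matrix gives, for each (i, j), the minimum total weight of any directed path from i to j (possibly empty when i = j).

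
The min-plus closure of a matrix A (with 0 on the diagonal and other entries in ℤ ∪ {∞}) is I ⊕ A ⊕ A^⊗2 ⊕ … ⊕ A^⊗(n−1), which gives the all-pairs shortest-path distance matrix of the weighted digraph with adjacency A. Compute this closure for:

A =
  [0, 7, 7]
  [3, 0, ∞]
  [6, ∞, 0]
Closure =
  [0, 7, 7]
  [3, 0, 10]
  [6, 13, 0]

This is the Floyd-Warshall all-pairs shortest-path computation. For each intermediate vertex k = 0, 1, …, 2, update dist[i][j] ← min(dist[i][j], dist[i][k] + dist[k][j]). The final matrix gives, for each (i, j), the minimum total weight of any directed path from i to j (possibly empty when i = j).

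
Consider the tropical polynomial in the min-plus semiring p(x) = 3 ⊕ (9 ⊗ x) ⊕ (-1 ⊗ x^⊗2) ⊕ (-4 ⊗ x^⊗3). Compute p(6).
p(6) = 3

A tropical monomial a ⊗ x^⊗i evaluates to a + i · x. Evaluating each term at x = 6:
  Term 0 contributes 3 + 0 · 6 = 3
  Term 1 contributes 9 + 1 · 6 = 15
  Term 2 contributes -1 + 2 · 6 = 11
  Term 3 contributes -4 + 3 · 6 = 14
p(6) = ⊕ of these = min[3, 15, 11, 14] = 3.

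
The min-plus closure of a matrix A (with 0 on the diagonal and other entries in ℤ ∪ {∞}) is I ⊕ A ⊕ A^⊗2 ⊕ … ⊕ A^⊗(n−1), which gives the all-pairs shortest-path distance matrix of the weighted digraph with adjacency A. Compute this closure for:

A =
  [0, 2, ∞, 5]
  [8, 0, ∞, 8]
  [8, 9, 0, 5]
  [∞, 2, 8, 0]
Closure =
  [0, 2, 13, 5]
  [8, 0, 16, 8]
  [8, 7, 0, 5]
  [10, 2, 8, 0]

This is the Floyd-Warshall all-pairs shortest-path computation. For each intermediate vertex k = 0, 1, …, 3, update dist[i][j] ← min(dist[i][j], dist[i][k] + dist[k][j]). The final matrix gives, for each (i, j), the minimum total weight of any directed path from i to j (possibly empty when i = j).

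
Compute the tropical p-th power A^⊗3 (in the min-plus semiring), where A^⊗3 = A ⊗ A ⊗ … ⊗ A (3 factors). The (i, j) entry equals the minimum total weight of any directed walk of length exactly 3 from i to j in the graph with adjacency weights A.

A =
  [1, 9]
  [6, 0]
A^⊗3 =
  [3, 9]
  [6, 0]

Each entry (A^⊗3)_ij equals the minimum over all length-3 walks i = v_0 → v_1 → … → v_3 = j of Σ_t A[v_t][v_{t+1}]. For example, for (i, j) = (0, 1) we minimise over 4 possible intermediate vertex sequences; the minimum is 9, attained along the walk 0 → 1 → 1 → 1.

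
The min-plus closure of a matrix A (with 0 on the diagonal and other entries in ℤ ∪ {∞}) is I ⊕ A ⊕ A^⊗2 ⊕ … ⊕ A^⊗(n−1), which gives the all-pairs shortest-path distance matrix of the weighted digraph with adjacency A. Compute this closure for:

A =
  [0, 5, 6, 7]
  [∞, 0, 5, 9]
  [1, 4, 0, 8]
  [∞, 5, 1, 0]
Closure =
  [0, 5, 6, 7]
  [6, 0, 5, 9]
  [1, 4, 0, 8]
  [2, 5, 1, 0]

This is the Floyd-Warshall all-pairs shortest-path computation. For each intermediate vertex k = 0, 1, …, 3, update dist[i][j] ← min(dist[i][j], dist[i][k] + dist[k][j]). The final matrix gives, for each (i, j), the minimum total weight of any directed path from i to j (possibly empty when i = j).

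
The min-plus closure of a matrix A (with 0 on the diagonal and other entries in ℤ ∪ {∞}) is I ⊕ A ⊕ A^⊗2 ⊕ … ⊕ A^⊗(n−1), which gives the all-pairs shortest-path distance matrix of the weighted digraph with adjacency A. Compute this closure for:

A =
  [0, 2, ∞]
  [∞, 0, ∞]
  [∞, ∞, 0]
Closure =
  [0, 2, ∞]
  [∞, 0, ∞]
  [∞, ∞, 0]

This is the Floyd-Warshall all-pairs shortest-path computation. For each intermediate vertex k = 0, 1, …, 2, update dist[i][j] ← min(dist[i][j], dist[i][k] + dist[k][j]). The final matrix gives, for each (i, j), the minimum total weight of any directed path from i to j (possibly empty when i = j).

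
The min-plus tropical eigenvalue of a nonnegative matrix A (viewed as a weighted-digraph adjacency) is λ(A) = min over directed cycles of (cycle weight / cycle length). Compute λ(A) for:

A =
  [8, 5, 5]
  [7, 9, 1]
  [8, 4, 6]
λ(A) = 5/2

Enumerate directed cycles and compute their means (weight / length). Sample:
  cycle 0 → 0: weight = 8, length = 1, mean = 8/1 ≈ 8.000
  cycle 1 → 1: weight = 9, length = 1, mean = 9/1 ≈ 9.000
  cycle 2 → 2: weight = 6, length = 1, mean = 6/1 ≈ 6.000
  cycle 0 → 1 → 0: weight = 12, length = 2, mean = 12/2 ≈ 6.000
  cycle 0 → 2 → 0: weight = 13, length = 2, mean = 13/2 ≈ 6.500
  cycle 1 → 0 → 1: weight = 12, length = 2, mean = 12/2 ≈ 6.000
Minimum mean = 2.500, attained e.g. along the cycle 1 → 2 → 1 with weight 5 and length 2. So λ(A) = 5/2 = 5/2.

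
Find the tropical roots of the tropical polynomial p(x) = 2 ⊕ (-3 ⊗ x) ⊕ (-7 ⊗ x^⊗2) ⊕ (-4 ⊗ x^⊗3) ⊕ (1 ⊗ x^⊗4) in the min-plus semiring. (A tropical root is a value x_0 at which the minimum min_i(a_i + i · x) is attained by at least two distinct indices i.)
Roots: {-5, -3, 4, 5}

Each tropical root is a break point of the lower envelope of the lines y = a_i + i · x (there are 5 lines, with slopes 0, 1, ..., 4). Only the lines that attain the minimum somewhere contribute to roots; other lines are dominated. Here the surviving (envelope) indices are i = 4, i = 3, i = 2, i = 1, i = 0.
Intersections between consecutive envelope lines give the roots: for adjacent envelope indices i < j the intersection is x = (a_i − a_j) / (j − i). Reading off the sorted break points: {-5, -3, 4, 5}.
Verification: at each break x_0, at least two indices attain the minimum of min_i(a_i + i · x_0).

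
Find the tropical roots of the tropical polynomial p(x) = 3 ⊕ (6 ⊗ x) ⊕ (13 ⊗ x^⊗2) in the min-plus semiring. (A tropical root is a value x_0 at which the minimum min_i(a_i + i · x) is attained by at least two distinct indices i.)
Roots: {-7, -3}

Each tropical root is a break point of the lower envelope of the lines y = a_i + i · x (there are 3 lines, with slopes 0, 1, ..., 2). Only the lines that attain the minimum somewhere contribute to roots; other lines are dominated. Here the surviving (envelope) indices are i = 2, i = 1, i = 0.
Intersections between consecutive envelope lines give the roots: for adjacent envelope indices i < j the intersection is x = (a_i − a_j) / (j − i). Reading off the sorted break points: {-7, -3}.
Verification: at each break x_0, at least two indices attain the minimum of min_i(a_i + i · x_0).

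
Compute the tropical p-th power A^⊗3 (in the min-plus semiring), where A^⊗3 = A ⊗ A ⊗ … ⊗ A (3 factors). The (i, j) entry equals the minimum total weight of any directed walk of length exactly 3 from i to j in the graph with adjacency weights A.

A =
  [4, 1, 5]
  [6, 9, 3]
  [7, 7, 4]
A^⊗3 =
  [11, 8, 8]
  [13, 11, 10]
  [14, 12, 11]

Each entry (A^⊗3)_ij equals the minimum over all length-3 walks i = v_0 → v_1 → … → v_3 = j of Σ_t A[v_t][v_{t+1}]. For example, for (i, j) = (0, 2) we minimise over 9 possible intermediate vertex sequences; the minimum is 8, attained along the walk 0 → 0 → 1 → 2.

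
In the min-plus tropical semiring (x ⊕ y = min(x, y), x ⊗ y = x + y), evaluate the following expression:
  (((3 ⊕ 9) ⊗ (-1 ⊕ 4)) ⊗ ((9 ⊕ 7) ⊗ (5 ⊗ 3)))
(((3 ⊕ 9) ⊗ (-1 ⊕ 4)) ⊗ ((9 ⊕ 7) ⊗ (5 ⊗ 3))) = 17

Expand innermost to outermost. Recall ⊕ takes the minimum of its arguments and ⊗ takes their sum. Working out the expression (((3 ⊕ 9) ⊗ (-1 ⊕ 4)) ⊗ ((9 ⊕ 7) ⊗ (5 ⊗ 3))) gives 17.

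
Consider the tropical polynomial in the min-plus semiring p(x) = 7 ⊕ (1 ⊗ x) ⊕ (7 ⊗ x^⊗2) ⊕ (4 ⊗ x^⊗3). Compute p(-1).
p(-1) = 0

A tropical monomial a ⊗ x^⊗i evaluates to a + i · x. Evaluating each term at x = -1:
  Term 0 contributes 7 + 0 · -1 = 7
  Term 1 contributes 1 + 1 · -1 = 0
  Term 2 contributes 7 + 2 · -1 = 5
  Term 3 contributes 4 + 3 · -1 = 1
p(-1) = ⊕ of these = min[7, 0, 5, 1] = 0.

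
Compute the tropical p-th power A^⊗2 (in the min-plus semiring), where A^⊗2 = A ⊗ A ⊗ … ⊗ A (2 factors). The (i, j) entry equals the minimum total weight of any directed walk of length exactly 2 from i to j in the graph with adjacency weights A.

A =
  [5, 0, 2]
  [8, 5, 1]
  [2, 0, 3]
A^⊗2 =
  [4, 2, 1]
  [3, 1, 4]
  [5, 2, 1]

Each entry (A^⊗2)_ij equals the minimum over all length-2 walks i = v_0 → v_1 → … → v_2 = j of Σ_t A[v_t][v_{t+1}]. For example, for (i, j) = (0, 2) we minimise over 3 possible intermediate vertex sequences; the minimum is 1, attained along the walk 0 → 1 → 2.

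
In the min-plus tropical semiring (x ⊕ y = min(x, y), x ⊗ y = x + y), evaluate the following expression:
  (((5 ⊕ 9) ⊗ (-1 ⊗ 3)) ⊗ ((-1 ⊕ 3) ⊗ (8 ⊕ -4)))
(((5 ⊕ 9) ⊗ (-1 ⊗ 3)) ⊗ ((-1 ⊕ 3) ⊗ (8 ⊕ -4))) = 2

Expand innermost to outermost. Recall ⊕ takes the minimum of its arguments and ⊗ takes their sum. Working out the expression (((5 ⊕ 9) ⊗ (-1 ⊗ 3)) ⊗ ((-1 ⊕ 3) ⊗ (8 ⊕ -4))) gives 2.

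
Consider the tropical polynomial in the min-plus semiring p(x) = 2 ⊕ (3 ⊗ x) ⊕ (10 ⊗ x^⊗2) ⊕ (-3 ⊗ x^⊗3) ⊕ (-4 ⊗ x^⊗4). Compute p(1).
p(1) = 0

A tropical monomial a ⊗ x^⊗i evaluates to a + i · x. Evaluating each term at x = 1:
  Term 0 contributes 2 + 0 · 1 = 2
  Term 1 contributes 3 + 1 · 1 = 4
  Term 2 contributes 10 + 2 · 1 = 12
  Term 3 contributes -3 + 3 · 1 = 0
  Term 4 contributes -4 + 4 · 1 = 0
p(1) = ⊕ of these = min[2, 4, 12, 0, 0] = 0.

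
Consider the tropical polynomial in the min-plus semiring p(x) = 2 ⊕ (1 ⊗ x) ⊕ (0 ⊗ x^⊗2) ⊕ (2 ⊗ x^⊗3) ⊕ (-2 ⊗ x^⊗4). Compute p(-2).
p(-2) = -10

A tropical monomial a ⊗ x^⊗i evaluates to a + i · x. Evaluating each term at x = -2:
  Term 0 contributes 2 + 0 · -2 = 2
  Term 1 contributes 1 + 1 · -2 = -1
  Term 2 contributes 0 + 2 · -2 = -4
  Term 3 contributes 2 + 3 · -2 = -4
  Term 4 contributes -2 + 4 · -2 = -10
p(-2) = ⊕ of these = min[2, -1, -4, -4, -10] = -10.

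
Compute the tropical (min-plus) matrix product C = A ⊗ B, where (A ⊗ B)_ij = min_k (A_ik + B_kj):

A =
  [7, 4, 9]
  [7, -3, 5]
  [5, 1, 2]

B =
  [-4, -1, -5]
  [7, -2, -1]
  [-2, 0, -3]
A ⊗ B =
  [3, 2, 2]
  [3, -5, -4]
  [0, -1, -1]

Apply the min-plus product entry-by-entry:
  C[0][0] = min over k of (A[0][0] + B[0][0] = 7 + -4 = 3, A[0][1] + B[1][0] = 4 + 7 = 11, A[0][2] + B[2][0] = 9 + -2 = 7) = 3 (attained at k = 0)
  C[0][1] = min over k of (A[0][0] + B[0][1] = 7 + -1 = 6, A[0][1] + B[1][1] = 4 + -2 = 2, A[0][2] + B[2][1] = 9 + 0 = 9) = 2 (attained at k = 1)
  C[0][2] = min over k of (A[0][0] + B[0][2] = 7 + -5 = 2, A[0][1] + B[1][2] = 4 + -1 = 3, A[0][2] + B[2][2] = 9 + -3 = 6) = 2 (attained at k = 0)
  C[1][0] = min over k of (A[1][0] + B[0][0] = 7 + -4 = 3, A[1][1] + B[1][0] = -3 + 7 = 4, A[1][2] + B[2][0] = 5 + -2 = 3) = 3 (attained at k = 0)
  C[1][1] = min over k of (A[1][0] + B[0][1] = 7 + -1 = 6, A[1][1] + B[1][1] = -3 + -2 = -5, A[1][2] + B[2][1] = 5 + 0 = 5) = -5 (attained at k = 1)
  C[1][2] = min over k of (A[1][0] + B[0][2] = 7 + -5 = 2, A[1][1] + B[1][2] = -3 + -1 = -4, A[1][2] + B[2][2] = 5 + -3 = 2) = -4 (attained at k = 1)
  C[2][0] = min over k of (A[2][0] + B[0][0] = 5 + -4 = 1, A[2][1] + B[1][0] = 1 + 7 = 8, A[2][2] + B[2][0] = 2 + -2 = 0) = 0 (attained at k = 2)
  C[2][1] = min over k of (A[2][0] + B[0][1] = 5 + -1 = 4, A[2][1] + B[1][1] = 1 + -2 = -1, A[2][2] + B[2][1] = 2 + 0 = 2) = -1 (attained at k = 1)
  C[2][2] = min over k of (A[2][0] + B[0][2] = 5 + -5 = 0, A[2][1] + B[1][2] = 1 + -1 = 0, A[2][2] + B[2][2] = 2 + -3 = -1) = -1 (attained at k = 2)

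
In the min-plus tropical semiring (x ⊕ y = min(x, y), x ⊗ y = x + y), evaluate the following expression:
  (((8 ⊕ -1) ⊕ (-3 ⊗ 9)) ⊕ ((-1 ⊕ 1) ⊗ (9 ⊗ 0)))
(((8 ⊕ -1) ⊕ (-3 ⊗ 9)) ⊕ ((-1 ⊕ 1) ⊗ (9 ⊗ 0))) = -1

Expand innermost to outermost. Recall ⊕ takes the minimum of its arguments and ⊗ takes their sum. Working out the expression (((8 ⊕ -1) ⊕ (-3 ⊗ 9)) ⊕ ((-1 ⊕ 1) ⊗ (9 ⊗ 0))) gives -1.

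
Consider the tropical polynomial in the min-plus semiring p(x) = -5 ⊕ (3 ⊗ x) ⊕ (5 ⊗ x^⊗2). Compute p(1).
p(1) = -5

A tropical monomial a ⊗ x^⊗i evaluates to a + i · x. Evaluating each term at x = 1:
  Term 0 contributes -5 + 0 · 1 = -5
  Term 1 contributes 3 + 1 · 1 = 4
  Term 2 contributes 5 + 2 · 1 = 7
p(1) = ⊕ of these = min[-5, 4, 7] = -5.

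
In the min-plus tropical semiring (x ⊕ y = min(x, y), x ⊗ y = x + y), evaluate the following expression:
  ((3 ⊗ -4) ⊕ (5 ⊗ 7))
((3 ⊗ -4) ⊕ (5 ⊗ 7)) = -1

Expand innermost to outermost. Recall ⊕ takes the minimum of its arguments and ⊗ takes their sum. Working out the expression ((3 ⊗ -4) ⊕ (5 ⊗ 7)) gives -1.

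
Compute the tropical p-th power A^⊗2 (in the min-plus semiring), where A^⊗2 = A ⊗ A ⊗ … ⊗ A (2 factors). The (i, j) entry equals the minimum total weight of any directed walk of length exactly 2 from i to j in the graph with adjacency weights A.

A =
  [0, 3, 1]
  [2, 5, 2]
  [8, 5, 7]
A^⊗2 =
  [0, 3, 1]
  [2, 5, 3]
  [7, 10, 7]

Each entry (A^⊗2)_ij equals the minimum over all length-2 walks i = v_0 → v_1 → … → v_2 = j of Σ_t A[v_t][v_{t+1}]. For example, for (i, j) = (0, 2) we minimise over 3 possible intermediate vertex sequences; the minimum is 1, attained along the walk 0 → 0 → 2.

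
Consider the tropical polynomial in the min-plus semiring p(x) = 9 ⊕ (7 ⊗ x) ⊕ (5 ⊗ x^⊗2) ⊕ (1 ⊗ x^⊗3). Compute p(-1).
p(-1) = -2

A tropical monomial a ⊗ x^⊗i evaluates to a + i · x. Evaluating each term at x = -1:
  Term 0 contributes 9 + 0 · -1 = 9
  Term 1 contributes 7 + 1 · -1 = 6
  Term 2 contributes 5 + 2 · -1 = 3
  Term 3 contributes 1 + 3 · -1 = -2
p(-1) = ⊕ of these = min[9, 6, 3, -2] = -2.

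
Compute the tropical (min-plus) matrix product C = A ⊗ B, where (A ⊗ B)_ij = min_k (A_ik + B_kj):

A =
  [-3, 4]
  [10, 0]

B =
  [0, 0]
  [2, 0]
A ⊗ B =
  [-3, -3]
  [2, 0]

Apply the min-plus product entry-by-entry:
  C[0][0] = min over k of (A[0][0] + B[0][0] = -3 + 0 = -3, A[0][1] + B[1][0] = 4 + 2 = 6) = -3 (attained at k = 0)
  C[0][1] = min over k of (A[0][0] + B[0][1] = -3 + 0 = -3, A[0][1] + B[1][1] = 4 + 0 = 4) = -3 (attained at k = 0)
  C[1][0] = min over k of (A[1][0] + B[0][0] = 10 + 0 = 10, A[1][1] + B[1][0] = 0 + 2 = 2) = 2 (attained at k = 1)
  C[1][1] = min over k of (A[1][0] + B[0][1] = 10 + 0 = 10, A[1][1] + B[1][1] = 0 + 0 = 0) = 0 (attained at k = 1)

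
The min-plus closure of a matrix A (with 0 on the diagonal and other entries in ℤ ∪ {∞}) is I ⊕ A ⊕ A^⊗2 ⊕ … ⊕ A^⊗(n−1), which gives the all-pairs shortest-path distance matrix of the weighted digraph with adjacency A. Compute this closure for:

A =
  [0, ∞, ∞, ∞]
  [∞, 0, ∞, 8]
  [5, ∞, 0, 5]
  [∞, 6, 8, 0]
Closure =
  [0, ∞, ∞, ∞]
  [21, 0, 16, 8]
  [5, 11, 0, 5]
  [13, 6, 8, 0]

This is the Floyd-Warshall all-pairs shortest-path computation. For each intermediate vertex k = 0, 1, …, 3, update dist[i][j] ← min(dist[i][j], dist[i][k] + dist[k][j]). The final matrix gives, for each (i, j), the minimum total weight of any directed path from i to j (possibly empty when i = j).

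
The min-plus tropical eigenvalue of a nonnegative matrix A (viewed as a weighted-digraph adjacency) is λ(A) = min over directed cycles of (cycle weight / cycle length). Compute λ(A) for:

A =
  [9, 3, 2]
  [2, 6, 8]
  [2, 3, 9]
λ(A) = 2

Enumerate directed cycles and compute their means (weight / length). Sample:
  cycle 0 → 0: weight = 9, length = 1, mean = 9/1 ≈ 9.000
  cycle 1 → 1: weight = 6, length = 1, mean = 6/1 ≈ 6.000
  cycle 2 → 2: weight = 9, length = 1, mean = 9/1 ≈ 9.000
  cycle 0 → 1 → 0: weight = 5, length = 2, mean = 5/2 ≈ 2.500
  cycle 0 → 2 → 0: weight = 4, length = 2, mean = 4/2 ≈ 2.000
  cycle 1 → 0 → 1: weight = 5, length = 2, mean = 5/2 ≈ 2.500
Minimum mean = 2.000, attained e.g. along the cycle 0 → 2 → 0 with weight 4 and length 2. So λ(A) = 4/2 = 2.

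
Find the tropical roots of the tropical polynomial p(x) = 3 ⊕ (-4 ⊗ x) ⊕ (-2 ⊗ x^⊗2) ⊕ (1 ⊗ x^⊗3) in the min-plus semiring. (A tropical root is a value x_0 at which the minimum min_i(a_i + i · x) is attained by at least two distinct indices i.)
Roots: {-3, -2, 7}

Each tropical root is a break point of the lower envelope of the lines y = a_i + i · x (there are 4 lines, with slopes 0, 1, ..., 3). Only the lines that attain the minimum somewhere contribute to roots; other lines are dominated. Here the surviving (envelope) indices are i = 3, i = 2, i = 1, i = 0.
Intersections between consecutive envelope lines give the roots: for adjacent envelope indices i < j the intersection is x = (a_i − a_j) / (j − i). Reading off the sorted break points: {-3, -2, 7}.
Verification: at each break x_0, at least two indices attain the minimum of min_i(a_i + i · x_0).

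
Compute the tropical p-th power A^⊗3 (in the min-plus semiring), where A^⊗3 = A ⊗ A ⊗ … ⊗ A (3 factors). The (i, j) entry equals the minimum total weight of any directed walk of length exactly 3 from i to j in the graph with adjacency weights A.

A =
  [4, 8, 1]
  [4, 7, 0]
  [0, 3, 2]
A^⊗3 =
  [3, 6, 2]
  [2, 5, 1]
  [1, 4, 3]

Each entry (A^⊗3)_ij equals the minimum over all length-3 walks i = v_0 → v_1 → … → v_3 = j of Σ_t A[v_t][v_{t+1}]. For example, for (i, j) = (0, 2) we minimise over 9 possible intermediate vertex sequences; the minimum is 2, attained along the walk 0 → 2 → 0 → 2.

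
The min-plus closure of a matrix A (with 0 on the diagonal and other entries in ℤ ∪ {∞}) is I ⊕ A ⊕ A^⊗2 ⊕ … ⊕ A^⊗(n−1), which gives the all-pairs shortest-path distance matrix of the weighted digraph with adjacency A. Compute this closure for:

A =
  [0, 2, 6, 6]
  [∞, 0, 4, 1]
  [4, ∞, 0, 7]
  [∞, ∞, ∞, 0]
Closure =
  [0, 2, 6, 3]
  [8, 0, 4, 1]
  [4, 6, 0, 7]
  [∞, ∞, ∞, 0]

This is the Floyd-Warshall all-pairs shortest-path computation. For each intermediate vertex k = 0, 1, …, 3, update dist[i][j] ← min(dist[i][j], dist[i][k] + dist[k][j]). The final matrix gives, for each (i, j), the minimum total weight of any directed path from i to j (possibly empty when i = j).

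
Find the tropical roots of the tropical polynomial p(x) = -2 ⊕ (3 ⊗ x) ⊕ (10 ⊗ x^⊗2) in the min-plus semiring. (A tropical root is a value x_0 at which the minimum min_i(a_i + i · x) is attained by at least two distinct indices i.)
Roots: {-7, -5}

Each tropical root is a break point of the lower envelope of the lines y = a_i + i · x (there are 3 lines, with slopes 0, 1, ..., 2). Only the lines that attain the minimum somewhere contribute to roots; other lines are dominated. Here the surviving (envelope) indices are i = 2, i = 1, i = 0.
Intersections between consecutive envelope lines give the roots: for adjacent envelope indices i < j the intersection is x = (a_i − a_j) / (j − i). Reading off the sorted break points: {-7, -5}.
Verification: at each break x_0, at least two indices attain the minimum of min_i(a_i + i · x_0).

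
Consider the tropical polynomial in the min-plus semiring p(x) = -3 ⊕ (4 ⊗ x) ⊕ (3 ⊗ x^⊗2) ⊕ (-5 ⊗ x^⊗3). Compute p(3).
p(3) = -3

A tropical monomial a ⊗ x^⊗i evaluates to a + i · x. Evaluating each term at x = 3:
  Term 0 contributes -3 + 0 · 3 = -3
  Term 1 contributes 4 + 1 · 3 = 7
  Term 2 contributes 3 + 2 · 3 = 9
  Term 3 contributes -5 + 3 · 3 = 4
p(3) = ⊕ of these = min[-3, 7, 9, 4] = -3.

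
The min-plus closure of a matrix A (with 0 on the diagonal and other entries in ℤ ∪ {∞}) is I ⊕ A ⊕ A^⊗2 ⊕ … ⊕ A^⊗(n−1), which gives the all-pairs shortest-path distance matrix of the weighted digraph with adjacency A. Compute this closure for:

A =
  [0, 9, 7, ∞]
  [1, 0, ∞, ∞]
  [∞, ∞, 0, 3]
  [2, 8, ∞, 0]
Closure =
  [0, 9, 7, 10]
  [1, 0, 8, 11]
  [5, 11, 0, 3]
  [2, 8, 9, 0]

This is the Floyd-Warshall all-pairs shortest-path computation. For each intermediate vertex k = 0, 1, …, 3, update dist[i][j] ← min(dist[i][j], dist[i][k] + dist[k][j]). The final matrix gives, for each (i, j), the minimum total weight of any directed path from i to j (possibly empty when i = j).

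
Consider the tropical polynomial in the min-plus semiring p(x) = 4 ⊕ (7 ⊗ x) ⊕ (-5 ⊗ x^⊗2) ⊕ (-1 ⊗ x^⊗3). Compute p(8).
p(8) = 4

A tropical monomial a ⊗ x^⊗i evaluates to a + i · x. Evaluating each term at x = 8:
  Term 0 contributes 4 + 0 · 8 = 4
  Term 1 contributes 7 + 1 · 8 = 15
  Term 2 contributes -5 + 2 · 8 = 11
  Term 3 contributes -1 + 3 · 8 = 23
p(8) = ⊕ of these = min[4, 15, 11, 23] = 4.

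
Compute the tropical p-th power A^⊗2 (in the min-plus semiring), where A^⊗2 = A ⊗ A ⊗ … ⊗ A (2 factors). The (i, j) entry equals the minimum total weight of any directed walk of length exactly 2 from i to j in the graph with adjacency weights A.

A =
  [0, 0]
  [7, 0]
A^⊗2 =
  [0, 0]
  [7, 0]

Each entry (A^⊗2)_ij equals the minimum over all length-2 walks i = v_0 → v_1 → … → v_2 = j of Σ_t A[v_t][v_{t+1}]. For example, for (i, j) = (0, 1) we minimise over 2 possible intermediate vertex sequences; the minimum is 0, attained along the walk 0 → 0 → 1.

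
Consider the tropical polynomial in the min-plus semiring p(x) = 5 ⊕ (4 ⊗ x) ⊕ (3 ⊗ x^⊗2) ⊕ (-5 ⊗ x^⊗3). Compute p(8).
p(8) = 5

A tropical monomial a ⊗ x^⊗i evaluates to a + i · x. Evaluating each term at x = 8:
  Term 0 contributes 5 + 0 · 8 = 5
  Term 1 contributes 4 + 1 · 8 = 12
  Term 2 contributes 3 + 2 · 8 = 19
  Term 3 contributes -5 + 3 · 8 = 19
p(8) = ⊕ of these = min[5, 12, 19, 19] = 5.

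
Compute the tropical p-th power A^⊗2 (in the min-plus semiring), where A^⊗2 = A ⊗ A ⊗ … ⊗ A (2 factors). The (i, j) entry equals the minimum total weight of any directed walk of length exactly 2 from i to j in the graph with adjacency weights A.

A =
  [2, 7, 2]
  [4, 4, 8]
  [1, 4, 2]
A^⊗2 =
  [3, 6, 4]
  [6, 8, 6]
  [3, 6, 3]

Each entry (A^⊗2)_ij equals the minimum over all length-2 walks i = v_0 → v_1 → … → v_2 = j of Σ_t A[v_t][v_{t+1}]. For example, for (i, j) = (0, 2) we minimise over 3 possible intermediate vertex sequences; the minimum is 4, attained along the walk 0 → 0 → 2.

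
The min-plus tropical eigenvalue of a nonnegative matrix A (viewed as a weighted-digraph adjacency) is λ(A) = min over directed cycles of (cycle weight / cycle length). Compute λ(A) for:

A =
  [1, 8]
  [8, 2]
λ(A) = 1

Enumerate directed cycles and compute their means (weight / length). Sample:
  cycle 0 → 0: weight = 1, length = 1, mean = 1/1 ≈ 1.000
  cycle 1 → 1: weight = 2, length = 1, mean = 2/1 ≈ 2.000
  cycle 0 → 1 → 0: weight = 16, length = 2, mean = 16/2 ≈ 8.000
  cycle 1 → 0 → 1: weight = 16, length = 2, mean = 16/2 ≈ 8.000
Minimum mean = 1.000, attained e.g. along the cycle 0 → 0 with weight 1 and length 1. So λ(A) = 1/1 = 1.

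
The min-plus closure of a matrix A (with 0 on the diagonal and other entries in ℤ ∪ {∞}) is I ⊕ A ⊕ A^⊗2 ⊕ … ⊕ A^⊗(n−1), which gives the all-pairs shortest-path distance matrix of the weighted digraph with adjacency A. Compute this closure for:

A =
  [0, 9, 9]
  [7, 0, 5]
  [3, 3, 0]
Closure =
  [0, 9, 9]
  [7, 0, 5]
  [3, 3, 0]

This is the Floyd-Warshall all-pairs shortest-path computation. For each intermediate vertex k = 0, 1, …, 2, update dist[i][j] ← min(dist[i][j], dist[i][k] + dist[k][j]). The final matrix gives, for each (i, j), the minimum total weight of any directed path from i to j (possibly empty when i = j).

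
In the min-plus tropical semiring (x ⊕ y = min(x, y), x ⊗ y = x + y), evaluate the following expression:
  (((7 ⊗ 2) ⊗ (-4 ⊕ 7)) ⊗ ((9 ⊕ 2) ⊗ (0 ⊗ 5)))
(((7 ⊗ 2) ⊗ (-4 ⊕ 7)) ⊗ ((9 ⊕ 2) ⊗ (0 ⊗ 5))) = 12

Expand innermost to outermost. Recall ⊕ takes the minimum of its arguments and ⊗ takes their sum. Working out the expression (((7 ⊗ 2) ⊗ (-4 ⊕ 7)) ⊗ ((9 ⊕ 2) ⊗ (0 ⊗ 5))) gives 12.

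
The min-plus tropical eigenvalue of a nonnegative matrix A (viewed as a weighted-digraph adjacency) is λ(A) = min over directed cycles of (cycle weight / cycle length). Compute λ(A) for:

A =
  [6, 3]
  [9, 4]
λ(A) = 4

Enumerate directed cycles and compute their means (weight / length). Sample:
  cycle 0 → 0: weight = 6, length = 1, mean = 6/1 ≈ 6.000
  cycle 1 → 1: weight = 4, length = 1, mean = 4/1 ≈ 4.000
  cycle 0 → 1 → 0: weight = 12, length = 2, mean = 12/2 ≈ 6.000
  cycle 1 → 0 → 1: weight = 12, length = 2, mean = 12/2 ≈ 6.000
Minimum mean = 4.000, attained e.g. along the cycle 1 → 1 with weight 4 and length 1. So λ(A) = 4/1 = 4.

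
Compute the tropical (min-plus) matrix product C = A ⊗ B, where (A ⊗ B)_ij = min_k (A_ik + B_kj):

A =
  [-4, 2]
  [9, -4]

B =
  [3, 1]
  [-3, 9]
A ⊗ B =
  [-1, -3]
  [-7, 5]

Apply the min-plus product entry-by-entry:
  C[0][0] = min over k of (A[0][0] + B[0][0] = -4 + 3 = -1, A[0][1] + B[1][0] = 2 + -3 = -1) = -1 (attained at k = 0)
  C[0][1] = min over k of (A[0][0] + B[0][1] = -4 + 1 = -3, A[0][1] + B[1][1] = 2 + 9 = 11) = -3 (attained at k = 0)
  C[1][0] = min over k of (A[1][0] + B[0][0] = 9 + 3 = 12, A[1][1] + B[1][0] = -4 + -3 = -7) = -7 (attained at k = 1)
  C[1][1] = min over k of (A[1][0] + B[0][1] = 9 + 1 = 10, A[1][1] + B[1][1] = -4 + 9 = 5) = 5 (attained at k = 1)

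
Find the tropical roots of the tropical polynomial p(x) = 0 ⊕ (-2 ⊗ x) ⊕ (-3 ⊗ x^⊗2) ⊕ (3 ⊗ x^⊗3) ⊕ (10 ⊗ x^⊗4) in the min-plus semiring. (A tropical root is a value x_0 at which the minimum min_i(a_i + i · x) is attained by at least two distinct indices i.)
Roots: {-7, -6, 1, 2}

Each tropical root is a break point of the lower envelope of the lines y = a_i + i · x (there are 5 lines, with slopes 0, 1, ..., 4). Only the lines that attain the minimum somewhere contribute to roots; other lines are dominated. Here the surviving (envelope) indices are i = 4, i = 3, i = 2, i = 1, i = 0.
Intersections between consecutive envelope lines give the roots: for adjacent envelope indices i < j the intersection is x = (a_i − a_j) / (j − i). Reading off the sorted break points: {-7, -6, 1, 2}.
Verification: at each break x_0, at least two indices attain the minimum of min_i(a_i + i · x_0).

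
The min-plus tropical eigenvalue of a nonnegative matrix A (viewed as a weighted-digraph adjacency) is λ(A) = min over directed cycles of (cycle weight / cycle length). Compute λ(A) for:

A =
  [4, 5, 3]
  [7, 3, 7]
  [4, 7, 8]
λ(A) = 3

Enumerate directed cycles and compute their means (weight / length). Sample:
  cycle 0 → 0: weight = 4, length = 1, mean = 4/1 ≈ 4.000
  cycle 1 → 1: weight = 3, length = 1, mean = 3/1 ≈ 3.000
  cycle 2 → 2: weight = 8, length = 1, mean = 8/1 ≈ 8.000
  cycle 0 → 1 → 0: weight = 12, length = 2, mean = 12/2 ≈ 6.000
  cycle 0 → 2 → 0: weight = 7, length = 2, mean = 7/2 ≈ 3.500
  cycle 1 → 0 → 1: weight = 12, length = 2, mean = 12/2 ≈ 6.000
Minimum mean = 3.000, attained e.g. along the cycle 1 → 1 with weight 3 and length 1. So λ(A) = 3/1 = 3.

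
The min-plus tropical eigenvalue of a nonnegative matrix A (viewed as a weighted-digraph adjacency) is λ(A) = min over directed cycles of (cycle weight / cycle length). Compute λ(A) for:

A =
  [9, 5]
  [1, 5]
λ(A) = 3

Enumerate directed cycles and compute their means (weight / length). Sample:
  cycle 0 → 0: weight = 9, length = 1, mean = 9/1 ≈ 9.000
  cycle 1 → 1: weight = 5, length = 1, mean = 5/1 ≈ 5.000
  cycle 0 → 1 → 0: weight = 6, length = 2, mean = 6/2 ≈ 3.000
  cycle 1 → 0 → 1: weight = 6, length = 2, mean = 6/2 ≈ 3.000
Minimum mean = 3.000, attained e.g. along the cycle 0 → 1 → 0 with weight 6 and length 2. So λ(A) = 6/2 = 3.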